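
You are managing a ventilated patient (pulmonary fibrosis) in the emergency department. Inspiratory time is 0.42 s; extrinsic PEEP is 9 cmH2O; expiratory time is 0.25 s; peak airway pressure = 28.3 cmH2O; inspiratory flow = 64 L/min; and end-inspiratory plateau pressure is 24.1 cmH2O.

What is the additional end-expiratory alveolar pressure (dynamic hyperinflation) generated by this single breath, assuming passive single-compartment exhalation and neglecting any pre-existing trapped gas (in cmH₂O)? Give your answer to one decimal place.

Flow: 64 L/min ÷ 60 = 1.0667 L/s.
Vt = flow × Ti = 1.0667 L/s × 0.42 s × 1000 mL/L = 448.01 mL.
R = (PIP − Pplat)/V̇ = (28.3 − 24.1) / 1.0667 = 4.2/1.0667 = 3.937 cmH2O·s/L.
C = Vt/(Pplat − PEEP) = 448.01 / (24.1 − 9) = 448.01/15.1 = 29.67 mL/cmH2O.
τ = R × C = 3.937 × 0.02967 L/cmH2O = 0.1168 s.
Fraction remaining = e^(−Te/τ) = e^(−0.25/0.1168) = 0.1176; trapped volume = 448.01 × 0.1176 = 52.686 mL.
Additional alveolar pressure from trapping ≈ V_trapped / C = 52.686 / 29.67 = 1.776 cmH2O.

1.8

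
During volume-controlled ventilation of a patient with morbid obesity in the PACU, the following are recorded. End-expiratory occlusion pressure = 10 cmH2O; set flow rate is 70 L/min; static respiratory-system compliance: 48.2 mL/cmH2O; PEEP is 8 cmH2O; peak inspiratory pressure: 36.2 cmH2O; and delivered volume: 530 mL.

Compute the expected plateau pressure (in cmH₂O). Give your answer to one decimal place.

21.0

End-expiratory occlusion gives total PEEP = 10 cmH2O (intrinsic PEEP = 10 − 8 = 2). Use total PEEP for the elastic gradient.
Pplat = PEEPtotal + Vt / Cstat = 10 + 530 / 48.2 = 10 + 10.996 = 20.996 cmH2O.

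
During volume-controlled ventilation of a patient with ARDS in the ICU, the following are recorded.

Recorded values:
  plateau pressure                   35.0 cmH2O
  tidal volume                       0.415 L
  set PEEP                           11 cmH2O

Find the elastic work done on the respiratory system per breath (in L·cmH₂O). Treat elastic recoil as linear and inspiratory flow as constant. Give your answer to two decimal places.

4.98

Elastic work ≈ ½ × (Pplat − PEEP) × Vt = 0.5 × (35.0 − 11) × 0.415 L = 0.5 × 24.0 × 0.415 = 4.98 L·cmH2O.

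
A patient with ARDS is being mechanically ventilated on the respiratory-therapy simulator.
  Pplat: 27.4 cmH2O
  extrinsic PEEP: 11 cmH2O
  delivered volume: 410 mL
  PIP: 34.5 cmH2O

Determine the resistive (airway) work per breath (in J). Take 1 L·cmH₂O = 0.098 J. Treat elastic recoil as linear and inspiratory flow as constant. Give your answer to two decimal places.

With constant inspiratory flow the resistive pressure is constant at PIP − Pplat = 34.5 − 27.4 = 7.1 cmH2O, so resistive work = 7.1 × 0.410 = 2.911 L·cmH2O.
× 0.098 J/(L·cmH2O) → 0.2853 J.

0.29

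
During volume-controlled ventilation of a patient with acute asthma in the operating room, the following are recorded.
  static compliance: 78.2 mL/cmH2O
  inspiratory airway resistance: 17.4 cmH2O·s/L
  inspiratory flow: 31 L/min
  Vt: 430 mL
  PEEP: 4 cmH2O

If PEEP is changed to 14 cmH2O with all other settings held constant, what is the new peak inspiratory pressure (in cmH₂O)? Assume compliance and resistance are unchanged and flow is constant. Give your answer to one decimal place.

28.5

Flow: 31 L/min ÷ 60 = 0.5167 L/s.
PIP = Vt/C + R·V̇ + PEEP (constant-flow equation of motion).
Only the baseline term changes: ΔPIP = ΔPEEP = 14 − 4 = 10.0 cmH2O.
Original PIP = 430/78.2 + 17.4×0.5167 + 4 = 18.489 cmH2O; new PIP = 18.489 + (10.0) = 28.489 cmH2O.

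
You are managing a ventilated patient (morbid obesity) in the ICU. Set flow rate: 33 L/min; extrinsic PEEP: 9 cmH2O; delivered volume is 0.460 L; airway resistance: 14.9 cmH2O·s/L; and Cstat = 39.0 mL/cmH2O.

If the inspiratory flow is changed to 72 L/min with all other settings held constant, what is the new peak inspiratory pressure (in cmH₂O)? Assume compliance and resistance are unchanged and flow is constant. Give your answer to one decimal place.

Flow: 33 L/min ÷ 60 = 0.55 L/s.
New flow: 72 L/min ÷ 60 = 1.2 L/s.
PIP = Vt/C + R·V̇ + PEEP (constant-flow equation of motion).
Only the resistive term changes: ΔPIP = R × ΔV̇ = 14.9 × (1.2 − 0.55) = 14.9 × 0.65 = 9.685 cmH2O.
Original PIP = 460/39.0 + 14.9×0.55 + 9 = 28.99 cmH2O; new PIP = 28.99 + (9.685) = 38.675 cmH2O.

38.7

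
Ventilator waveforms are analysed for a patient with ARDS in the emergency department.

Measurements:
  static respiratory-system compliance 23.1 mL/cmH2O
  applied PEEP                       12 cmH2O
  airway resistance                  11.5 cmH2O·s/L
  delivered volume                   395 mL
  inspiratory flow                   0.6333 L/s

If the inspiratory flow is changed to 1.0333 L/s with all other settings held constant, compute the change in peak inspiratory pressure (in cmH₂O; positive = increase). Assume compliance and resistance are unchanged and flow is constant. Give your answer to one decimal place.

PIP = Vt/C + R·V̇ + PEEP (constant-flow equation of motion).
Only the resistive term changes: ΔPIP = R × ΔV̇ = 11.5 × (1.0333 − 0.6333) = 11.5 × 0.4 = 4.6 cmH2O.

4.6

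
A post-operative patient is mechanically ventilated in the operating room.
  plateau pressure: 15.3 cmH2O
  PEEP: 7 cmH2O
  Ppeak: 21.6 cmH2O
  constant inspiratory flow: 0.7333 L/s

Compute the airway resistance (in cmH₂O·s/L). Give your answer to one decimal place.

8.6

Raw = (PIP − Pplat) / flow = (21.6 − 15.3) / 0.7333 = 6.3 / 0.7333 = 8.591 cmH2O·s/L.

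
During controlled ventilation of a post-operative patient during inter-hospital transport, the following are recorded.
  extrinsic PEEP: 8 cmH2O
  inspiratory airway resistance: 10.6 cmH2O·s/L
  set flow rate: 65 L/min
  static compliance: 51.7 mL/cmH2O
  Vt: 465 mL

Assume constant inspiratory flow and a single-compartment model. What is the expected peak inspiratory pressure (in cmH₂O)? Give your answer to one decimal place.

28.5

Flow: 65 L/min ÷ 60 = 1.0833 L/s.
Equation of motion (constant flow): PIP = Vt/C + R·V̇ + PEEP.
PIP = 465/51.7 + 10.6×1.0833 + 8 = 8.994 + 11.483 + 8 = 28.477 cmH2O.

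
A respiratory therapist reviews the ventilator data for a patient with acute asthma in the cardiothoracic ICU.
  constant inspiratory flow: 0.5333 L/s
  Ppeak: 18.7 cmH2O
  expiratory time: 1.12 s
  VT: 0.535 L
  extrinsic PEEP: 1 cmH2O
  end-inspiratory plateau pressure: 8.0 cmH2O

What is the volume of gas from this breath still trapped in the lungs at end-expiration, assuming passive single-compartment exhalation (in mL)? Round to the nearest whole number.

R = (PIP − Pplat)/V̇ = (18.7 − 8.0) / 0.5333 = 10.7/0.5333 = 20.064 cmH2O·s/L.
C = Vt/(Pplat − PEEP) = 535.0 / (8.0 − 1) = 535.0/7.0 = 76.429 mL/cmH2O.
τ = R × C = 20.064 × 0.07643 L/cmH2O = 1.533 s.
Fraction remaining = e^(−Te/τ) = e^(−1.12/1.533) = 0.4816.
Trapped volume = 535.0 × 0.4816 = 257.66 mL.

258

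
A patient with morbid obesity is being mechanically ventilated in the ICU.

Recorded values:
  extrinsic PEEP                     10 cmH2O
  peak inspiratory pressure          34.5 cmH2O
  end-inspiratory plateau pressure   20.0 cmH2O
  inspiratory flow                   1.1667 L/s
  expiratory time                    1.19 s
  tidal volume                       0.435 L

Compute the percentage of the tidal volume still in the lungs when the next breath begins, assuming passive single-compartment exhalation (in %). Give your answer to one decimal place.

11.1

R = (PIP − Pplat)/V̇ = (34.5 − 20.0) / 1.1667 = 14.5/1.1667 = 12.428 cmH2O·s/L.
C = Vt/(Pplat − PEEP) = 435.0 / (20.0 − 10) = 435.0/10.0 = 43.5 mL/cmH2O.
τ = R × C = 12.428 × 0.0435 L/cmH2O = 0.5406 s.
Fraction remaining at end-expiration = e^(−Te/τ) = e^(−1.19/0.5406) = 0.1107 → 11.07%.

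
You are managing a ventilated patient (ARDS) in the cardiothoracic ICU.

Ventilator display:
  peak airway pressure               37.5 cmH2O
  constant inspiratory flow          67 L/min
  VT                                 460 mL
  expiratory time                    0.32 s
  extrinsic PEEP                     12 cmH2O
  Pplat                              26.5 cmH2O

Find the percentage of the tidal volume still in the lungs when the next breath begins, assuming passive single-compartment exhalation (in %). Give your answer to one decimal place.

Flow: 67 L/min ÷ 60 = 1.1167 L/s.
R = (PIP − Pplat)/V̇ = (37.5 − 26.5) / 1.1167 = 11.0/1.1167 = 9.85 cmH2O·s/L.
C = Vt/(Pplat − PEEP) = 460.0 / (26.5 − 12) = 460.0/14.5 = 31.724 mL/cmH2O.
τ = R × C = 9.85 × 0.03172 L/cmH2O = 0.3124 s.
Fraction remaining at end-expiration = e^(−Te/τ) = e^(−0.32/0.3124) = 0.359 → 35.9%.

35.9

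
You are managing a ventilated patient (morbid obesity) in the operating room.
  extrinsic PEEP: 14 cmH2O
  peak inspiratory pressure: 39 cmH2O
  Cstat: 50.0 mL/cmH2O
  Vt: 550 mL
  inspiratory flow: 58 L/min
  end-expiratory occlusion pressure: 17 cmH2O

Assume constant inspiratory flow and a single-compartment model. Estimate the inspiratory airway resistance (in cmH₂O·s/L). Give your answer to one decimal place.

Flow: 58 L/min ÷ 60 = 0.9667 L/s.
Total PEEP = 17 cmH2O (set 14 + intrinsic 3); this is the baseline alveolar pressure.
Equation of motion (constant flow): PIP = Vt/C + R·V̇ + PEEP.
R·V̇ = PIP − Vt/C − PEEP = 39 − 550/50.0 − 17 = 39 − 11.0 − 17 = 11.0 cmH2O.
R = 11.0 / 0.9667 = 11.379 cmH2O·s/L.

11.4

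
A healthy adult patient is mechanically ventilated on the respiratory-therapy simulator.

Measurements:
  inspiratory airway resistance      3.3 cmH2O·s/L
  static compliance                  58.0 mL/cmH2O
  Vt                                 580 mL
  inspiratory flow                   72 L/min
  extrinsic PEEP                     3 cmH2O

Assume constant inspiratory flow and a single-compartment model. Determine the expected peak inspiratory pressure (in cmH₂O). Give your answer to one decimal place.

17.0

Flow: 72 L/min ÷ 60 = 1.2 L/s.
Equation of motion (constant flow): PIP = Vt/C + R·V̇ + PEEP.
PIP = 580/58.0 + 3.3×1.2 + 3 = 10.0 + 3.96 + 3 = 16.96 cmH2O.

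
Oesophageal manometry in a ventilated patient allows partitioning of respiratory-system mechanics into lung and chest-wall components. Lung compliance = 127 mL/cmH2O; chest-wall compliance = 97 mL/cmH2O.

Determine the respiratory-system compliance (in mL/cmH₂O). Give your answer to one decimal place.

55.0

Lung and chest wall are elastances in series: 1/Crs = 1/CL + 1/Ccw.
1/Crs = 1/127 + 1/97 = 0.01818.
Crs = 55.006 mL/cmH2O.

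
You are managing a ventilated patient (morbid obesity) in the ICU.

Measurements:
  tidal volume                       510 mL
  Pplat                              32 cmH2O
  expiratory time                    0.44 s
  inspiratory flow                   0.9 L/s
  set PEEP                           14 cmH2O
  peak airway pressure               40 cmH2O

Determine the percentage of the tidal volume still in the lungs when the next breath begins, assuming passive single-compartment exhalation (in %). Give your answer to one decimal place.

R = (PIP − Pplat)/V̇ = (40 − 32) / 0.9 = 8.0/0.9 = 8.889 cmH2O·s/L.
C = Vt/(Pplat − PEEP) = 510.0 / (32 − 14) = 510.0/18.0 = 28.333 mL/cmH2O.
τ = R × C = 8.889 × 0.02833 L/cmH2O = 0.2518 s.
Fraction remaining at end-expiration = e^(−Te/τ) = e^(−0.44/0.2518) = 0.1742 → 17.42%.

17.4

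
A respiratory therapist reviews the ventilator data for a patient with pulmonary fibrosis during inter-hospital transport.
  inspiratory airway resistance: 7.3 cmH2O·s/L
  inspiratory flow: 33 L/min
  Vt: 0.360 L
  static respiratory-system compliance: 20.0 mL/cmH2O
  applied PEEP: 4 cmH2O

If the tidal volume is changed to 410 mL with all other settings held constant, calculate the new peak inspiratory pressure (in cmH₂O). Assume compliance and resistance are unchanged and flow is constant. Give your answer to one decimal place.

28.5

Flow: 33 L/min ÷ 60 = 0.55 L/s.
PIP = Vt/C + R·V̇ + PEEP (constant-flow equation of motion).
Only the elastic term changes: ΔPIP = ΔVt / C = (410 − 360) / 20.0 = 2.5 cmH2O.
Original PIP = 360/20.0 + 7.3×0.55 + 4 = 26.015 cmH2O; new PIP = 26.015 + (2.5) = 28.515 cmH2O.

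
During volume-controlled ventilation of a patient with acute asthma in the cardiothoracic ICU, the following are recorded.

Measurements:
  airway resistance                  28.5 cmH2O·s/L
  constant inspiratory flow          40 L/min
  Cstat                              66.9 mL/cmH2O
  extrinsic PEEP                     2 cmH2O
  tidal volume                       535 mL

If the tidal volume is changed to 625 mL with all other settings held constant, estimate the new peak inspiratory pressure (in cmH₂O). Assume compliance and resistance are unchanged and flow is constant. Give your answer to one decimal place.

Flow: 40 L/min ÷ 60 = 0.6667 L/s.
PIP = Vt/C + R·V̇ + PEEP (constant-flow equation of motion).
Only the elastic term changes: ΔPIP = ΔVt / C = (625 − 535) / 66.9 = 1.345 cmH2O.
Original PIP = 535/66.9 + 28.5×0.6667 + 2 = 28.998 cmH2O; new PIP = 28.998 + (1.345) = 30.343 cmH2O.

30.3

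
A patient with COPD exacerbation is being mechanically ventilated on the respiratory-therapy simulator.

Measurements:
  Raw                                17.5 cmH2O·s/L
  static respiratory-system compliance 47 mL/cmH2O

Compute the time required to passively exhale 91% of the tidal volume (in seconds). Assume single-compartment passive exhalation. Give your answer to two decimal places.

1.98

τ = R × C = 17.5 × 47 mL/cmH2O = 17.5 × 0.047 L/cmH2O = 0.8225 s.
Exhaled fraction f = 1 − e^(−t/τ) → t = −τ·ln(1 − f) = −0.8225·ln(0.09) = 1.981 s.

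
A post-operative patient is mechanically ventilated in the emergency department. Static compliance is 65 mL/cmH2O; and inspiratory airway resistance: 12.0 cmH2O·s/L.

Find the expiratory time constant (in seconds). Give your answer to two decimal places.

0.78

τ = R × C = 12.0 × 65 mL/cmH2O = 12.0 × 0.065 L/cmH2O = 0.78 s.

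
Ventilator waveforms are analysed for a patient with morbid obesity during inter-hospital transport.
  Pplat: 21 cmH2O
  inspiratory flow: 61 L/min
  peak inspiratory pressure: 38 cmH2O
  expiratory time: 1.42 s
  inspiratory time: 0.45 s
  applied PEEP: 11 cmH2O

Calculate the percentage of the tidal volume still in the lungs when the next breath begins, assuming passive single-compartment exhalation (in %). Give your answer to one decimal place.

Flow: 61 L/min ÷ 60 = 1.0167 L/s.
Vt = flow × Ti = 1.0167 L/s × 0.45 s × 1000 mL/L = 457.52 mL.
R = (PIP − Pplat)/V̇ = (38 − 21) / 1.0167 = 17.0/1.0167 = 16.721 cmH2O·s/L.
C = Vt/(Pplat − PEEP) = 457.52 / (21 − 11) = 457.52/10.0 = 45.752 mL/cmH2O.
τ = R × C = 16.721 × 0.04575 L/cmH2O = 0.765 s.
Fraction remaining at end-expiration = e^(−Te/τ) = e^(−1.42/0.765) = 0.1563 → 15.63%.

15.6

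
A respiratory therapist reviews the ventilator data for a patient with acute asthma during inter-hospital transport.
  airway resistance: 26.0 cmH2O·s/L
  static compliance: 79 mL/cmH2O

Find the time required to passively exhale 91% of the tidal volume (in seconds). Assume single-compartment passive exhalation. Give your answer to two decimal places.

τ = R × C = 26.0 × 79 mL/cmH2O = 26.0 × 0.079 L/cmH2O = 2.054 s.
Exhaled fraction f = 1 − e^(−t/τ) → t = −τ·ln(1 − f) = −2.054·ln(0.09) = 4.946 s.

4.95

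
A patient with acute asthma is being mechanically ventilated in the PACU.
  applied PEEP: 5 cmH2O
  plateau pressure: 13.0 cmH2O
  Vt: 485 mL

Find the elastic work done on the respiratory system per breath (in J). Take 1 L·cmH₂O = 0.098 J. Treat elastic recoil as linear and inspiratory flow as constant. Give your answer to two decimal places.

Elastic work ≈ ½ × (Pplat − PEEP) × Vt = 0.5 × (13.0 − 5) × 0.485 L = 0.5 × 8.0 × 0.485 = 1.94 L·cmH2O.
× 0.098 J/(L·cmH2O) → 0.1901 J.

0.19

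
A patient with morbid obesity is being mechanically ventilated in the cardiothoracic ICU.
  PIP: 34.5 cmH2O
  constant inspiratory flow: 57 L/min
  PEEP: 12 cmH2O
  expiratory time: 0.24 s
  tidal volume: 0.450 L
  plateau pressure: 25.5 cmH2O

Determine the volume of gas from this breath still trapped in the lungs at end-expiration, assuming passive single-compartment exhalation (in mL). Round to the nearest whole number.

Flow: 57 L/min ÷ 60 = 0.95 L/s.
R = (PIP − Pplat)/V̇ = (34.5 − 25.5) / 0.95 = 9.0/0.95 = 9.474 cmH2O·s/L.
C = Vt/(Pplat − PEEP) = 450.0 / (25.5 − 12) = 450.0/13.5 = 33.333 mL/cmH2O.
τ = R × C = 9.474 × 0.03333 L/cmH2O = 0.3158 s.
Fraction remaining = e^(−Te/τ) = e^(−0.24/0.3158) = 0.4677.
Trapped volume = 450.0 × 0.4677 = 210.47 mL.

210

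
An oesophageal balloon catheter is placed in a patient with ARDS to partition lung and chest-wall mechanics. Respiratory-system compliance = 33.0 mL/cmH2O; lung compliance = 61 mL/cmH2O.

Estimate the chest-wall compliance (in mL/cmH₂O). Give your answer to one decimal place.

71.9

1/Ccw = 1/Crs − 1/CL.
1/Ccw = 1/33.0 − 1/61 = 0.01391.
Ccw = 71.891 mL/cmH2O.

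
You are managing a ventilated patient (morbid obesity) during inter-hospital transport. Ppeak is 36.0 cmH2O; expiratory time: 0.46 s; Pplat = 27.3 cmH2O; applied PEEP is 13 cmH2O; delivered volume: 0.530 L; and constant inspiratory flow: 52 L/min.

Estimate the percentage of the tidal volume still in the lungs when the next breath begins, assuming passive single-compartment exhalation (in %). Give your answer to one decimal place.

29.0

Flow: 52 L/min ÷ 60 = 0.8667 L/s.
R = (PIP − Pplat)/V̇ = (36.0 − 27.3) / 0.8667 = 8.7/0.8667 = 10.038 cmH2O·s/L.
C = Vt/(Pplat − PEEP) = 530.0 / (27.3 − 13) = 530.0/14.3 = 37.063 mL/cmH2O.
τ = R × C = 10.038 × 0.03706 L/cmH2O = 0.372 s.
Fraction remaining at end-expiration = e^(−Te/τ) = e^(−0.46/0.372) = 0.2904 → 29.04%.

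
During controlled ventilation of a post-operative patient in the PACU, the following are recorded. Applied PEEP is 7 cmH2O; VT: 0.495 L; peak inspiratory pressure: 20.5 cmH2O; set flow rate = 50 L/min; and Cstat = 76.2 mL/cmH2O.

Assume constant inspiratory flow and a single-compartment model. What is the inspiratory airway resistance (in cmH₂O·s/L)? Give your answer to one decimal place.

8.4

Flow: 50 L/min ÷ 60 = 0.8333 L/s.
Equation of motion (constant flow): PIP = Vt/C + R·V̇ + PEEP.
R·V̇ = PIP − Vt/C − PEEP = 20.5 − 495/76.2 − 7 = 20.5 − 6.496 − 7 = 7.004 cmH2O.
R = 7.004 / 0.8333 = 8.405 cmH2O·s/L.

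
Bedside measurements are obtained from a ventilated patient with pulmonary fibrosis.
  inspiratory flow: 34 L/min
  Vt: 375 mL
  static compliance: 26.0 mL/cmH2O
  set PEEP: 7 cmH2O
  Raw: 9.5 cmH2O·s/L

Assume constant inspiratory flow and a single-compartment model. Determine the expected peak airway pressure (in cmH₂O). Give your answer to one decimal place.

26.8

Flow: 34 L/min ÷ 60 = 0.5667 L/s.
Equation of motion (constant flow): PIP = Vt/C + R·V̇ + PEEP.
PIP = 375/26.0 + 9.5×0.5667 + 7 = 14.423 + 5.384 + 7 = 26.807 cmH2O.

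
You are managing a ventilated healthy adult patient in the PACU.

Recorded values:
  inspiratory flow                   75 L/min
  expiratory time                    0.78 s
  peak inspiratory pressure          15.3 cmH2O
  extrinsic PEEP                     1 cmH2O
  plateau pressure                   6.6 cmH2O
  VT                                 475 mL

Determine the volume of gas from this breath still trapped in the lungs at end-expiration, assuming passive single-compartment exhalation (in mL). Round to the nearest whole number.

127

Flow: 75 L/min ÷ 60 = 1.25 L/s.
R = (PIP − Pplat)/V̇ = (15.3 − 6.6) / 1.25 = 8.7/1.25 = 6.96 cmH2O·s/L.
C = Vt/(Pplat − PEEP) = 475.0 / (6.6 − 1) = 475.0/5.6 = 84.821 mL/cmH2O.
τ = R × C = 6.96 × 0.08482 L/cmH2O = 0.5903 s.
Fraction remaining = e^(−Te/τ) = e^(−0.78/0.5903) = 0.2668.
Trapped volume = 475.0 × 0.2668 = 126.73 mL.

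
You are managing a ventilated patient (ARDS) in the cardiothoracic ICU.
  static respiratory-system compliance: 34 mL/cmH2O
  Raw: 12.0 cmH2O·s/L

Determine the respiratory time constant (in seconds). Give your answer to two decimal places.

τ = R × C = 12.0 × 34 mL/cmH2O = 12.0 × 0.034 L/cmH2O = 0.408 s.

0.41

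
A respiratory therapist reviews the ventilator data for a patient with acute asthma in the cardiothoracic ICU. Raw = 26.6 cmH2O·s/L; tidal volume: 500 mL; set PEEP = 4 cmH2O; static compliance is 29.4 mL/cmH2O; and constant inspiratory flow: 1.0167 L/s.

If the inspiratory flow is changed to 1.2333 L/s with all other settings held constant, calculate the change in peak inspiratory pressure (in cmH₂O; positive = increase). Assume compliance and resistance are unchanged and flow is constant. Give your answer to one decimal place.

PIP = Vt/C + R·V̇ + PEEP (constant-flow equation of motion).
Only the resistive term changes: ΔPIP = R × ΔV̇ = 26.6 × (1.2333 − 1.0167) = 26.6 × 0.2166 = 5.762 cmH2O.

5.8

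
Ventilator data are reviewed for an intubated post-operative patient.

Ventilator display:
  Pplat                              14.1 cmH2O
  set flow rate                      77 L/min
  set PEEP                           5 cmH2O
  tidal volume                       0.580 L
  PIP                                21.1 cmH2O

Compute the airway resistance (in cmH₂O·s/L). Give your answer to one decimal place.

Flow: 77 L/min ÷ 60 = 1.2833 L/s.
Raw = (PIP − Pplat) / flow = (21.1 − 14.1) / 1.2833 = 7.0 / 1.2833 = 5.455 cmH2O·s/L.

5.5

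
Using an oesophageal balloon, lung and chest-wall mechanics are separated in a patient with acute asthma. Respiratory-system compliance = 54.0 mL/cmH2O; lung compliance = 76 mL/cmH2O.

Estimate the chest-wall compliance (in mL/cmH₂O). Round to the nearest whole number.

187

1/Ccw = 1/Crs − 1/CL.
1/Ccw = 1/54.0 − 1/76 = 0.005361.
Ccw = 186.53 mL/cmH2O.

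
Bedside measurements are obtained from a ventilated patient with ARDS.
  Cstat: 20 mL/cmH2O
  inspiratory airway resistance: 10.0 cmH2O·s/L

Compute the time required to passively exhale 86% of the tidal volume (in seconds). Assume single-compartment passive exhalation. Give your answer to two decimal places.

0.39

τ = R × C = 10.0 × 20 mL/cmH2O = 10.0 × 0.020 L/cmH2O = 0.2 s.
Exhaled fraction f = 1 − e^(−t/τ) → t = −τ·ln(1 − f) = −0.2·ln(0.14) = 0.3932 s.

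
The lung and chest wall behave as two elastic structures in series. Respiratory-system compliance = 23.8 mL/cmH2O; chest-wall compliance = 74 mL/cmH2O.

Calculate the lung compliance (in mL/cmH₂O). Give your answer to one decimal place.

1/CL = 1/Crs − 1/Ccw.
1/CL = 1/23.8 − 1/74 = 0.0285.
CL = 35.088 mL/cmH2O.

35.1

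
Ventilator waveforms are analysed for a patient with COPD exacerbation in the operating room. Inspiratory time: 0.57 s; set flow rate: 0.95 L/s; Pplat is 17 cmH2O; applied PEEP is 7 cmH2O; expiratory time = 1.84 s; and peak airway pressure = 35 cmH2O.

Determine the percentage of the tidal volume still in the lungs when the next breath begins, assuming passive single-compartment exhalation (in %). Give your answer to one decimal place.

16.6

Vt = flow × Ti = 0.95 L/s × 0.57 s × 1000 mL/L = 541.5 mL.
R = (PIP − Pplat)/V̇ = (35 − 17) / 0.95 = 18.0/0.95 = 18.947 cmH2O·s/L.
C = Vt/(Pplat − PEEP) = 541.5 / (17 − 7) = 541.5/10.0 = 54.15 mL/cmH2O.
τ = R × C = 18.947 × 0.05415 L/cmH2O = 1.026 s.
Fraction remaining at end-expiration = e^(−Te/τ) = e^(−1.84/1.026) = 0.1664 → 16.64%.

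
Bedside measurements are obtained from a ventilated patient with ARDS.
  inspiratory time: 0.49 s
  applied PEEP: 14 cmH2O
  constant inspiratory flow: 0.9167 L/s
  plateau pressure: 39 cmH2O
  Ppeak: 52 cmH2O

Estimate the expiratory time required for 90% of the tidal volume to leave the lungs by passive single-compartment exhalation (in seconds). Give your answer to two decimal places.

Vt = flow × Ti = 0.9167 L/s × 0.49 s × 1000 mL/L = 449.18 mL.
R = (PIP − Pplat)/V̇ = (52 − 39) / 0.9167 = 13.0/0.9167 = 14.181 cmH2O·s/L.
C = Vt/(Pplat − PEEP) = 449.18 / (39 − 14) = 449.18/25.0 = 17.967 mL/cmH2O.
τ = R × C = 14.181 × 0.01797 L/cmH2O = 0.2548 s.
t = −τ·ln(1 − 0.90) = −0.2548·ln(0.1) = 0.5867 s.

0.59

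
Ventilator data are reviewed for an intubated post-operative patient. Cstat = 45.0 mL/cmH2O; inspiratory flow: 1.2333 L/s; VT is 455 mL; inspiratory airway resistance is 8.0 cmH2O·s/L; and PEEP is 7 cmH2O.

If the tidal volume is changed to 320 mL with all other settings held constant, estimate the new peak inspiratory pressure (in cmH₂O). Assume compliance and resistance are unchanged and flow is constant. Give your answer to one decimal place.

24.0

PIP = Vt/C + R·V̇ + PEEP (constant-flow equation of motion).
Only the elastic term changes: ΔPIP = ΔVt / C = (320 − 455) / 45.0 = -3.0 cmH2O.
Original PIP = 455/45.0 + 8.0×1.2333 + 7 = 26.978 cmH2O; new PIP = 26.978 + (-3.0) = 23.978 cmH2O.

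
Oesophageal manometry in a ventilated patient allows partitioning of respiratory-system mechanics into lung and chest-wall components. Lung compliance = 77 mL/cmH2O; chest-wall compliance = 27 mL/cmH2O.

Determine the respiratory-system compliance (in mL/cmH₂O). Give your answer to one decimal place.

20.0

Lung and chest wall are elastances in series: 1/Crs = 1/CL + 1/Ccw.
1/Crs = 1/77 + 1/27 = 0.05002.
Crs = 19.992 mL/cmH2O.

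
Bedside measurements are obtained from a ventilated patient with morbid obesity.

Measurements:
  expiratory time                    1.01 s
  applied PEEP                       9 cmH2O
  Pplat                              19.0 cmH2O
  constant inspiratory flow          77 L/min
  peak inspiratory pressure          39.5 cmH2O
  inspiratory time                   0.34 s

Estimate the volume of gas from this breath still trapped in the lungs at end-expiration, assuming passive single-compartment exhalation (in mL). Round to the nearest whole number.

102

Flow: 77 L/min ÷ 60 = 1.2833 L/s.
Vt = flow × Ti = 1.2833 L/s × 0.34 s × 1000 mL/L = 436.32 mL.
R = (PIP − Pplat)/V̇ = (39.5 − 19.0) / 1.2833 = 20.5/1.2833 = 15.974 cmH2O·s/L.
C = Vt/(Pplat − PEEP) = 436.32 / (19.0 − 9) = 436.32/10.0 = 43.632 mL/cmH2O.
τ = R × C = 15.974 × 0.04363 L/cmH2O = 0.6969 s.
Fraction remaining = e^(−Te/τ) = e^(−1.01/0.6969) = 0.2347.
Trapped volume = 436.32 × 0.2347 = 102.4 mL.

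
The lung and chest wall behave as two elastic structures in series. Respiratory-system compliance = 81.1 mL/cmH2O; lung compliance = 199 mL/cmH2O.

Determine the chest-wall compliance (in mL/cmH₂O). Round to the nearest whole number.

137

1/Ccw = 1/Crs − 1/CL.
1/Ccw = 1/81.1 − 1/199 = 0.007305.
Ccw = 136.89 mL/cmH2O.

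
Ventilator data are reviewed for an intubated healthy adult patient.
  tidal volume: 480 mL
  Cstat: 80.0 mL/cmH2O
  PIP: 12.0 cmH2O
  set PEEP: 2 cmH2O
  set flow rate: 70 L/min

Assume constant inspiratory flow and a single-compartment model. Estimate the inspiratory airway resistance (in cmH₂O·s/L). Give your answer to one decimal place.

Flow: 70 L/min ÷ 60 = 1.1667 L/s.
Equation of motion (constant flow): PIP = Vt/C + R·V̇ + PEEP.
R·V̇ = PIP − Vt/C − PEEP = 12.0 − 480/80.0 − 2 = 12.0 − 6.0 − 2 = 4.0 cmH2O.
R = 4.0 / 1.1667 = 3.428 cmH2O·s/L.

3.4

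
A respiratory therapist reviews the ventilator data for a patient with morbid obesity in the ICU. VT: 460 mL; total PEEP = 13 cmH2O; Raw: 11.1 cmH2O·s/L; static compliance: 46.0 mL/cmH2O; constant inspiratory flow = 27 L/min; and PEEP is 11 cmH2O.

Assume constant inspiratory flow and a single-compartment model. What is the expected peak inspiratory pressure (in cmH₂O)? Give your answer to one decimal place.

28.0

Flow: 27 L/min ÷ 60 = 0.45 L/s.
Total PEEP = 13 cmH2O (set 11 + intrinsic 2); this is the baseline alveolar pressure.
Equation of motion (constant flow): PIP = Vt/C + R·V̇ + PEEP.
PIP = 460/46.0 + 11.1×0.45 + 13 = 10.0 + 4.995 + 13 = 27.995 cmH2O.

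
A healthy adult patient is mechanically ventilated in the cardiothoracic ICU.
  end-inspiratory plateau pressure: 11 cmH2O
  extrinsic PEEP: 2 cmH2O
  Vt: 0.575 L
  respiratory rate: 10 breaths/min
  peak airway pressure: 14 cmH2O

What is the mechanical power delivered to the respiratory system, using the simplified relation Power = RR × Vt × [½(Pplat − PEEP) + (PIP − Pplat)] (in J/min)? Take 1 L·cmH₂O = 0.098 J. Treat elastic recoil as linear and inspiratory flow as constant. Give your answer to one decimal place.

Per-breath work = Vt × [½(Pplat−PEEP) + (PIP−Pplat)] = 0.575 × [0.5×9.0 + 3.0] = 0.575 × 7.5 = 4.313 L·cmH2O.
Power = 10 × 4.313 = 43.13 L·cmH2O/min.
× 0.098 J/(L·cmH2O) → 4.227 J/min.

4.2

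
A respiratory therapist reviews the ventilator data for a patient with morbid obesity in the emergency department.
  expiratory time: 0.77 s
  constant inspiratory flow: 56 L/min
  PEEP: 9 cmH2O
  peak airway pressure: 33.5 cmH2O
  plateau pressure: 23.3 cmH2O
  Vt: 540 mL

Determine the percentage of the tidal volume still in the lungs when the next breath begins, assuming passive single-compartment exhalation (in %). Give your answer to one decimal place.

15.5

Flow: 56 L/min ÷ 60 = 0.9333 L/s.
R = (PIP − Pplat)/V̇ = (33.5 − 23.3) / 0.9333 = 10.2/0.9333 = 10.929 cmH2O·s/L.
C = Vt/(Pplat − PEEP) = 540.0 / (23.3 − 9) = 540.0/14.3 = 37.762 mL/cmH2O.
τ = R × C = 10.929 × 0.03776 L/cmH2O = 0.4127 s.
Fraction remaining at end-expiration = e^(−Te/τ) = e^(−0.77/0.4127) = 0.1548 → 15.48%.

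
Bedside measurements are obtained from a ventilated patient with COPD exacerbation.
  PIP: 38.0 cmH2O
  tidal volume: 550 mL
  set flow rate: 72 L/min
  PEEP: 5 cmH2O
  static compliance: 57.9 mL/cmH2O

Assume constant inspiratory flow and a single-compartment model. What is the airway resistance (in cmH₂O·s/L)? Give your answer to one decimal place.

19.6

Flow: 72 L/min ÷ 60 = 1.2 L/s.
Equation of motion (constant flow): PIP = Vt/C + R·V̇ + PEEP.
R·V̇ = PIP − Vt/C − PEEP = 38.0 − 550/57.9 − 5 = 38.0 − 9.499 − 5 = 23.501 cmH2O.
R = 23.501 / 1.2 = 19.584 cmH2O·s/L.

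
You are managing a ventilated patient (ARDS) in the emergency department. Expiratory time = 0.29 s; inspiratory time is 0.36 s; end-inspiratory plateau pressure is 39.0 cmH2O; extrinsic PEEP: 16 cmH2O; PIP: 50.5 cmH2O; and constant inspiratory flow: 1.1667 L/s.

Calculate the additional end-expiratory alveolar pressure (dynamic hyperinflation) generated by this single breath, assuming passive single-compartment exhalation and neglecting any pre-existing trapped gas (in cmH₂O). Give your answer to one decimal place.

4.6

Vt = flow × Ti = 1.1667 L/s × 0.36 s × 1000 mL/L = 420.01 mL.
R = (PIP − Pplat)/V̇ = (50.5 − 39.0) / 1.1667 = 11.5/1.1667 = 9.857 cmH2O·s/L.
C = Vt/(Pplat − PEEP) = 420.01 / (39.0 − 16) = 420.01/23.0 = 18.261 mL/cmH2O.
τ = R × C = 9.857 × 0.01826 L/cmH2O = 0.18 s.
Fraction remaining = e^(−Te/τ) = e^(−0.29/0.18) = 0.1997; trapped volume = 420.01 × 0.1997 = 83.876 mL.
Additional alveolar pressure from trapping ≈ V_trapped / C = 83.876 / 18.261 = 4.593 cmH2O.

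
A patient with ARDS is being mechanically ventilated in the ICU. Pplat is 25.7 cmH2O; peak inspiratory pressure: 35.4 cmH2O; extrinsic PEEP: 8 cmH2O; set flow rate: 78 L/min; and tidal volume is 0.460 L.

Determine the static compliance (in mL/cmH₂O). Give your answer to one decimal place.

26.0

Cstat = Vt / (Pplat − PEEP) = 460 / (25.7 − 8) = 460 / 17.7 = 25.989 mL/cmH2O.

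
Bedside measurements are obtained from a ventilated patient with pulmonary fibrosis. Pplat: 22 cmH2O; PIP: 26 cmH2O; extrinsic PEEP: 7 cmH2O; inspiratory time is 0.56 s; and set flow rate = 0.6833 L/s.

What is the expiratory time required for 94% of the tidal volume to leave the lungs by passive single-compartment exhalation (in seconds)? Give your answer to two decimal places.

0.42

Vt = flow × Ti = 0.6833 L/s × 0.56 s × 1000 mL/L = 382.65 mL.
R = (PIP − Pplat)/V̇ = (26 − 22) / 0.6833 = 4.0/0.6833 = 5.854 cmH2O·s/L.
C = Vt/(Pplat − PEEP) = 382.65 / (22 − 7) = 382.65/15.0 = 25.51 mL/cmH2O.
τ = R × C = 5.854 × 0.02551 L/cmH2O = 0.1493 s.
t = −τ·ln(1 − 0.94) = −0.1493·ln(0.06) = 0.42 s.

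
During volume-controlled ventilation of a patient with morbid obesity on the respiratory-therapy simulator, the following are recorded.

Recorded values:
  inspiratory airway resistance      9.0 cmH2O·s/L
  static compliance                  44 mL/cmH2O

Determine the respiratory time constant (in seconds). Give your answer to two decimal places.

0.40

τ = R × C = 9.0 × 44 mL/cmH2O = 9.0 × 0.044 L/cmH2O = 0.396 s.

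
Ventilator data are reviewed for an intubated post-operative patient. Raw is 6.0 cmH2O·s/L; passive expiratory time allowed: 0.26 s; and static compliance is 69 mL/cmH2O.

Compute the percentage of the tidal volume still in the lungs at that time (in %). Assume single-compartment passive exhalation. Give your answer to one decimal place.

τ = R × C = 6.0 × 69 mL/cmH2O = 6.0 × 0.069 L/cmH2O = 0.414 s.
Passive exhalation: V(t)/V₀ = e^(−t/τ) = e^(−0.26/0.414) = 0.5336.
Fraction remaining = 0.5336 → 53.36%.

53.4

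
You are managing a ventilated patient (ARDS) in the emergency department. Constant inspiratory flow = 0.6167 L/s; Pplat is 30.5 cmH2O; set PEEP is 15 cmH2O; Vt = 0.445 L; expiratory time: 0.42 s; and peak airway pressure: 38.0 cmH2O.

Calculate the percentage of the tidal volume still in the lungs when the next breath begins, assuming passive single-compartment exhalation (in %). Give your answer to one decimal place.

30.0

R = (PIP − Pplat)/V̇ = (38.0 − 30.5) / 0.6167 = 7.5/0.6167 = 12.162 cmH2O·s/L.
C = Vt/(Pplat − PEEP) = 445.0 / (30.5 − 15) = 445.0/15.5 = 28.71 mL/cmH2O.
τ = R × C = 12.162 × 0.02871 L/cmH2O = 0.3492 s.
Fraction remaining at end-expiration = e^(−Te/τ) = e^(−0.42/0.3492) = 0.3004 → 30.04%.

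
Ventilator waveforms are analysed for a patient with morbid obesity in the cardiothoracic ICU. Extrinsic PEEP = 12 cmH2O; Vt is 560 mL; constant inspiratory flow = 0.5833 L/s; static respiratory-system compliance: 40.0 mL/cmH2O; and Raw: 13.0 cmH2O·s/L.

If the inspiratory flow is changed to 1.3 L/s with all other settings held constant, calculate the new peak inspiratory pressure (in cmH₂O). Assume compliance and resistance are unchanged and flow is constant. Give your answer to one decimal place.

42.9

PIP = Vt/C + R·V̇ + PEEP (constant-flow equation of motion).
Only the resistive term changes: ΔPIP = R × ΔV̇ = 13.0 × (1.3 − 0.5833) = 13.0 × 0.7167 = 9.317 cmH2O.
Original PIP = 560/40.0 + 13.0×0.5833 + 12 = 33.583 cmH2O; new PIP = 33.583 + (9.317) = 42.9 cmH2O.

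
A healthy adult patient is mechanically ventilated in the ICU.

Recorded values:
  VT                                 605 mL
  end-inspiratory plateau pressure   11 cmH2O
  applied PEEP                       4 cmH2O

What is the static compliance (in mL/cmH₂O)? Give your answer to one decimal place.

86.4

Cstat = Vt / (Pplat − PEEP) = 605 / (11 − 4) = 605 / 7.0 = 86.429 mL/cmH2O.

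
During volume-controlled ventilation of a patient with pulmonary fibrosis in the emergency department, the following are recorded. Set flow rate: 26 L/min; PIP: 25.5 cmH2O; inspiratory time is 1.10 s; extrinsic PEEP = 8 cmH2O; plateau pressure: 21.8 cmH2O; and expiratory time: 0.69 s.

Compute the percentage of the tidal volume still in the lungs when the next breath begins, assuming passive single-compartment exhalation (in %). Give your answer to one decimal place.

Flow: 26 L/min ÷ 60 = 0.4333 L/s.
Vt = flow × Ti = 0.4333 L/s × 1.10 s × 1000 mL/L = 476.63 mL.
R = (PIP − Pplat)/V̇ = (25.5 − 21.8) / 0.4333 = 3.7/0.4333 = 8.539 cmH2O·s/L.
C = Vt/(Pplat − PEEP) = 476.63 / (21.8 − 8) = 476.63/13.8 = 34.538 mL/cmH2O.
τ = R × C = 8.539 × 0.03454 L/cmH2O = 0.2949 s.
Fraction remaining at end-expiration = e^(−Te/τ) = e^(−0.69/0.2949) = 0.09635 → 9.635%.

9.6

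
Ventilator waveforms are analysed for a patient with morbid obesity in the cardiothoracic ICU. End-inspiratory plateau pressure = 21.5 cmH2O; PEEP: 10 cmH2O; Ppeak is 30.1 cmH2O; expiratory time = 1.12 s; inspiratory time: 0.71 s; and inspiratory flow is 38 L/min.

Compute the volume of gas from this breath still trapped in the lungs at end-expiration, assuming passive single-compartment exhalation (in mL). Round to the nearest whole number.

55

Flow: 38 L/min ÷ 60 = 0.6333 L/s.
Vt = flow × Ti = 0.6333 L/s × 0.71 s × 1000 mL/L = 449.64 mL.
R = (PIP − Pplat)/V̇ = (30.1 − 21.5) / 0.6333 = 8.6/0.6333 = 13.58 cmH2O·s/L.
C = Vt/(Pplat − PEEP) = 449.64 / (21.5 − 10) = 449.64/11.5 = 39.099 mL/cmH2O.
τ = R × C = 13.58 × 0.0391 L/cmH2O = 0.531 s.
Fraction remaining = e^(−Te/τ) = e^(−1.12/0.531) = 0.1213.
Trapped volume = 449.64 × 0.1213 = 54.541 mL.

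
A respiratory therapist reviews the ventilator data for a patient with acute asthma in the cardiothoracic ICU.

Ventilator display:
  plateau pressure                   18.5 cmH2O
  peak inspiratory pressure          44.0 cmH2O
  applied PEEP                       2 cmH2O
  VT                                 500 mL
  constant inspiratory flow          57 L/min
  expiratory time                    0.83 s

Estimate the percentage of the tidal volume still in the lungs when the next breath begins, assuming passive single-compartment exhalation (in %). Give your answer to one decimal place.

Flow: 57 L/min ÷ 60 = 0.95 L/s.
R = (PIP − Pplat)/V̇ = (44.0 − 18.5) / 0.95 = 25.5/0.95 = 26.842 cmH2O·s/L.
C = Vt/(Pplat − PEEP) = 500.0 / (18.5 − 2) = 500.0/16.5 = 30.303 mL/cmH2O.
τ = R × C = 26.842 × 0.0303 L/cmH2O = 0.8133 s.
Fraction remaining at end-expiration = e^(−Te/τ) = e^(−0.83/0.8133) = 0.3604 → 36.04%.

36.0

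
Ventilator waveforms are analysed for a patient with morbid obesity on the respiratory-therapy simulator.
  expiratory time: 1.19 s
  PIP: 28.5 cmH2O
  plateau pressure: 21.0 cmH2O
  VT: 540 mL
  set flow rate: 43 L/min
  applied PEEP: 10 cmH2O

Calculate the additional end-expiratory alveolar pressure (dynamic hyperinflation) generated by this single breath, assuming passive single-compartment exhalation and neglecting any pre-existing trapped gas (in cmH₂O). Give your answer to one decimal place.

Flow: 43 L/min ÷ 60 = 0.7167 L/s.
R = (PIP − Pplat)/V̇ = (28.5 − 21.0) / 0.7167 = 7.5/0.7167 = 10.465 cmH2O·s/L.
C = Vt/(Pplat − PEEP) = 540.0 / (21.0 − 10) = 540.0/11.0 = 49.091 mL/cmH2O.
τ = R × C = 10.465 × 0.04909 L/cmH2O = 0.5137 s.
Fraction remaining = e^(−Te/τ) = e^(−1.19/0.5137) = 0.09862; trapped volume = 540.0 × 0.09862 = 53.255 mL.
Additional alveolar pressure from trapping ≈ V_trapped / C = 53.255 / 49.091 = 1.085 cmH2O.

1.1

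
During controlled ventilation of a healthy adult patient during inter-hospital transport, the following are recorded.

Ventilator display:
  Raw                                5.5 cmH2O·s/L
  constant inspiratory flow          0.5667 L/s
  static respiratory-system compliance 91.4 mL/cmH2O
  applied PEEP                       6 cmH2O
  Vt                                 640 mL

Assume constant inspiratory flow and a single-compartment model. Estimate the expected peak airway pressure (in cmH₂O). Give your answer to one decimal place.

Equation of motion (constant flow): PIP = Vt/C + R·V̇ + PEEP.
PIP = 640/91.4 + 5.5×0.5667 + 6 = 7.002 + 3.117 + 6 = 16.119 cmH2O.

16.1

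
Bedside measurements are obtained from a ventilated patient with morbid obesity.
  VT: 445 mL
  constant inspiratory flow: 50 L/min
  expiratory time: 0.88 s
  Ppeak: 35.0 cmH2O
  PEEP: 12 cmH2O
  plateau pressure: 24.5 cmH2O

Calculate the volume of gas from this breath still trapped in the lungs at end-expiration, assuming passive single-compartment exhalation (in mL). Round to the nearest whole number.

Flow: 50 L/min ÷ 60 = 0.8333 L/s.
R = (PIP − Pplat)/V̇ = (35.0 − 24.5) / 0.8333 = 10.5/0.8333 = 12.601 cmH2O·s/L.
C = Vt/(Pplat − PEEP) = 445.0 / (24.5 − 12) = 445.0/12.5 = 35.6 mL/cmH2O.
τ = R × C = 12.601 × 0.0356 L/cmH2O = 0.4486 s.
Fraction remaining = e^(−Te/τ) = e^(−0.88/0.4486) = 0.1406.
Trapped volume = 445.0 × 0.1406 = 62.567 mL.

63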